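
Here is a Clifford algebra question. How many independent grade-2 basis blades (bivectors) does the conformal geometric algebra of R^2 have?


The conformal model of R^2 uses Cl(3,1) with m = 2 + 2 = 4 generators.
Number of grade-2 blades = C(m, 2) = C(4, 2)
= 4*3/2 = 6


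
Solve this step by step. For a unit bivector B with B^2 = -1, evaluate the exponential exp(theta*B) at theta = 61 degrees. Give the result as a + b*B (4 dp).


For a unit bivector B with B^2 = -1, the exponential series gives
e^(theta*B) = cos(theta) + sin(theta)*B (the GA analogue of Euler's formula).
theta = 61 degrees = 1.064651 rad
cos(61 deg) = 0.4848
sin(61 deg) = 0.8746
exp(theta*B) = 0.4848 + 0.8746*B


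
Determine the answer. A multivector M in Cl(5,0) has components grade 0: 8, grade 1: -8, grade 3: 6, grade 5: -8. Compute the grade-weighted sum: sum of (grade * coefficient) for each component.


Grade-weighted sum = sum of grade_k * coefficient_k
0*8 = 0
1*(-8) = -8
3*6 = 18
5*(-8) = -40
Total = 0 + (-8) + 18 + (-40) = -30


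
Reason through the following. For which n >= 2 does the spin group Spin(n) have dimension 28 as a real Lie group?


dim Spin(n) = dim so(n) = n(n-1)/2.
Solve n(n-1)/2 = 28, i.e. n^2 - n - 56 = 0.
Discriminant = 1 + 8*28 = 225
n = (1 + sqrt(225))/2 = (1 + 15)/2 = 8


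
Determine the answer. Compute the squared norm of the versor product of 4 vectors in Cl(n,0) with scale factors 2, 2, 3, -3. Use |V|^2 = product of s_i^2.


Each vector v_i has |v_i|^2 = s_i^2
Squared scales: 2^2 = 4, 2^2 = 4, 3^2 = 9, (-3)^2 = 9
|V|^2 = 4 * 4 * 9 * 9
= 1296


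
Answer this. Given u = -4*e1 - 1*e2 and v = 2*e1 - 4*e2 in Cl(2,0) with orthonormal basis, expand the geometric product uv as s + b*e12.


Expand: (-4*e1 - 1*e2)(2*e1 - 4*e2)
= (-4)*2*e1e1 + (-4)*(-4)*e1e2 + (-1)*2*e2e1 + (-1)*(-4)*e2e2
Using e1^2 = e2^2 = 1, e2e1 = -e1e2:
Scalar part s = (-4)*2 + (-1)*(-4) = -8 + 4 = -4
Bivector part b = (-4)*(-4) - (-1)*2 = 16 - (-2) = 18
uv = -4 + 18*e12


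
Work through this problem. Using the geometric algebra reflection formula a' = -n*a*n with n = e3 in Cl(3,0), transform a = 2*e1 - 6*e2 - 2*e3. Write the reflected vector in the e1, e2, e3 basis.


Reflection formula: a' = -n*a*n, with n = e3 (unit vector, n^2 = 1).
For reflection through hyperplane perp to e3:
The component along e3 flips sign, others stay.
a = (2, -6, -2)
a' = (2, -6, 2)
a' = 2*e1 - 6*e2 + 2*e3


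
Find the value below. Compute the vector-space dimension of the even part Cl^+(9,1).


Even subalgebra dimension = 2^(n-1)
n = 9 + 1 = 10
2^(10 - 1) = 2^9 = 512
Verification: sum of C(10,k) for even k = 1 + 45 + 210 + 210 + 45 + 1 = 512
Result = 512


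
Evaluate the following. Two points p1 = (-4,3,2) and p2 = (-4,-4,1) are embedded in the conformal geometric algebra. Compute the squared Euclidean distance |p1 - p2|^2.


p1 - p2 = (0, 7, 1)
|p1 - p2|^2 = 0^2 + 7^2 + 1^2
= 0 + 49 + 1
= 50


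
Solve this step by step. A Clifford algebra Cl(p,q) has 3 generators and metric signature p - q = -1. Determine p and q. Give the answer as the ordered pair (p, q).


We need p + q = 3 and p - q = -1.
Adding: 2p = 3 + (-1) = 2, so p = 1.
Then q = 3 - 1 = 2.
(p, q) = (1, 2)


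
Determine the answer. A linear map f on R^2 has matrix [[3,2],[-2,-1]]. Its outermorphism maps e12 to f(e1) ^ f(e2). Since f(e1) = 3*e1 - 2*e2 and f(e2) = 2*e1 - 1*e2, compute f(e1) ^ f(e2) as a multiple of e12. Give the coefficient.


The outermorphism of a linear map f sends e1^e2 to f(e1)^f(e2).
f(e1) = 3*e1 - 2*e2
f(e2) = 2*e1 - 1*e2
f(e1) ^ f(e2) = (3*e1 - 2*e2) ^ (2*e1 - 1*e2)
= 3*(-1)*e12 + (-2)*2*e21
= (-3 - (-4))*e12
= 1*e12
Coefficient = 1


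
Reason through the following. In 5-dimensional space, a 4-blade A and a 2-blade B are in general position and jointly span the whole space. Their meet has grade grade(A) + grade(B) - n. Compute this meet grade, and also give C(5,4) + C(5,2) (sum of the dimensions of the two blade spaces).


Meet grade = grade(A) + grade(B) - n
= 4 + 2 - 5 = 1
C(5,4) = 5
C(5,2) = 10
dim_A + dim_B = 5 + 10 = 15


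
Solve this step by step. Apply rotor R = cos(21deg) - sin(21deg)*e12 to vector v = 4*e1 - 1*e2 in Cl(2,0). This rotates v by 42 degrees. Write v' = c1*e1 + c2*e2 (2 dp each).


Rotor R = cos(21deg) - sin(21deg)*e12
Rotation angle theta = 2 * 21 = 42 degrees
v' = R*v*~R rotates v by theta.
cos(42deg) = 0.7431, sin(42deg) = 0.6691
v'_1 = 4*cos(42deg) - (-1)*sin(42deg)
= 4*0.7431 - (-1)*0.6691
= 3.64
v'_2 = 4*sin(42deg) + (-1)*cos(42deg)
= 4*0.6691 + (-1)*0.7431
= 1.93
v' = 3.64*e1 + 1.93*e2


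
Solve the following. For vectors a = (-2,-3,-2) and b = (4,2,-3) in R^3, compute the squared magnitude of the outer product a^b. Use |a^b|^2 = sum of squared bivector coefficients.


a wedge b = (a1*b2 - a2*b1)*e12 + (a1*b3 - a3*b1)*e13 + (a2*b3 - a3*b2)*e23
e12 coeff: (-2)*2 - (-3)*4 = -4 - (-12) = 8
e13 coeff: (-2)*(-3) - (-2)*4 = 6 - (-8) = 14
e23 coeff: (-3)*(-3) - (-2)*2 = 9 - (-4) = 13
|a wedge b|^2 = 8^2 + 14^2 + 13^2
= 64 + 196 + 169
= 429


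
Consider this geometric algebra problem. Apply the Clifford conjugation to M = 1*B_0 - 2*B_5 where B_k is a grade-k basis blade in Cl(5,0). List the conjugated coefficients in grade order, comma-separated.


Clifford conjugate sign for grade k: (-1)^(k(k+1)/2)
Grade 0: (-1)^(0*1/2) = (-1)^0 = 1, coeff 1 -> 1
Grade 5: (-1)^(5*6/2) = (-1)^15 = -1, coeff -2 -> 2
Conjugated coefficients: 1, 2


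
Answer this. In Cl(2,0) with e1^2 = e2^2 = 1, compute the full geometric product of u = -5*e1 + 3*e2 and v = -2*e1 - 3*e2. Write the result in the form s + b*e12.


Expand: (-5*e1 + 3*e2)(-2*e1 - 3*e2)
= (-5)*(-2)*e1e1 + (-5)*(-3)*e1e2 + 3*(-2)*e2e1 + 3*(-3)*e2e2
Using e1^2 = e2^2 = 1, e2e1 = -e1e2:
Scalar part s = (-5)*(-2) + 3*(-3) = 10 + (-9) = 1
Bivector part b = (-5)*(-3) - 3*(-2) = 15 - (-6) = 21
uv = 1 + 21*e12


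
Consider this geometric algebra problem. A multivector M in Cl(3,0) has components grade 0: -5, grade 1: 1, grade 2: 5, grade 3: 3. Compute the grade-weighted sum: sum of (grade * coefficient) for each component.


Grade-weighted sum = sum of grade_k * coefficient_k
0*(-5) = 0
1*1 = 1
2*5 = 10
3*3 = 9
Total = 0 + 1 + 10 + 9 = 20


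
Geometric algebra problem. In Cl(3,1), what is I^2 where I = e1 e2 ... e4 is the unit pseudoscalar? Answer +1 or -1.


The pseudoscalar I = e1...e_n (product of all n generators) of Cl(p,q) satisfies I^2 = (-1)^(q + n(n-1)/2).
p = 3, q = 1, n = p + q = 4
n(n-1)/2 = 4 * 3 / 2 = 6
Exponent = q + n(n-1)/2 = 1 + 6 = 7
I^2 = (-1)^7 = -1


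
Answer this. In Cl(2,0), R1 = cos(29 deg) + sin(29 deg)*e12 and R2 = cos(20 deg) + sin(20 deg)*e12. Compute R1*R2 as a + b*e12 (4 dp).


Same-plane rotors commute and their half-angles add:
R1*R2 = cos(a1 + a2) + sin(a1 + a2)*e12.
a1 + a2 = 29 + 20 = 49 deg
cos(49 deg) = 0.6561
sin(49 deg) = 0.7547
R1*R2 = 0.6561 + 0.7547*e12


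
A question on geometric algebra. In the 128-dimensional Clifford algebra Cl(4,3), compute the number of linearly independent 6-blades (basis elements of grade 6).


Number of grade-k basis blades in Cl(p,q) with n = p + q is C(n, k).
n = 4 + 3 = 7
C(7, 6) = 7! / (6! * 1!)
= 5040 / (720 * 1)
= 7


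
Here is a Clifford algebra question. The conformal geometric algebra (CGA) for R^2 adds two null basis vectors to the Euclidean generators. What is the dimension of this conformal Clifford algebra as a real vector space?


The conformal model of R^2 uses Cl(3,1): the 2 Euclidean generators plus two extra orthogonal generators e+ (e+^2 = +1) and e- (e-^2 = -1), from which the null vectors e0, einf are built.
Number of generators m = 2 + 2 = 4.
dim Cl(p,q) = 2^m = 2^4 = 16


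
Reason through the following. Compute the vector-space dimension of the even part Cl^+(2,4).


Even subalgebra dimension = 2^(n-1)
n = 2 + 4 = 6
2^(6 - 1) = 2^5 = 32
Verification: sum of C(6,k) for even k = 1 + 15 + 15 + 1 = 32
Result = 32


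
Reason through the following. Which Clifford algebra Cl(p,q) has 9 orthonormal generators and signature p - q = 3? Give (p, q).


We need p + q = 9 and p - q = 3.
Adding: 2p = 9 + 3 = 12, so p = 6.
Then q = 9 - 6 = 3.
(p, q) = (6, 3)


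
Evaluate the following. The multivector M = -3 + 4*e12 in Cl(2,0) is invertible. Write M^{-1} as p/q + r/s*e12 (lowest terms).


M = -3 + 4*e12, where e12^2 = -1.
Since M commutes with its reverse ~M = a - b*e12, M * ~M = a^2 - b^2*e12^2 = a^2 + b^2.
So M^{-1} = ~M / (a^2 + b^2) = (a - b*e12)/(a^2 + b^2).
a^2 + b^2 = 9 + 16 = 25
Scalar part = -3/25 = -3/25
Bivector coeff = -4/25 = -4/25
M^{-1} = -3/25 - 4/25*e12


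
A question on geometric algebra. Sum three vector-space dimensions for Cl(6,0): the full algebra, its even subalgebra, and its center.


n = 6 + 0 = 6
Total dim = 2^6 = 64
Even subalgebra dim = 2^5 = 32
n is even, so center dim = 1
Sum = 64 + 32 + 1 = 97


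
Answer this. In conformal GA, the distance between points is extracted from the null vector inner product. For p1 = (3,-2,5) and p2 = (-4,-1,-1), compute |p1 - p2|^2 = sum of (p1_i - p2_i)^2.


p1 - p2 = (7, -1, 6)
|p1 - p2|^2 = 7^2 + (-1)^2 + 6^2
= 49 + 1 + 36
= 86


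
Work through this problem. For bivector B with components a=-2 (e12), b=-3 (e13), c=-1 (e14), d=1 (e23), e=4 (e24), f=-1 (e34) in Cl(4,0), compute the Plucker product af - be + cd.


Plucker relation: af - be + cd
a*f = (-2)*(-1) = 2
b*e = (-3)*4 = -12
c*d = (-1)*1 = -1
af - be + cd = 2 - (-12) + (-1)
= 13


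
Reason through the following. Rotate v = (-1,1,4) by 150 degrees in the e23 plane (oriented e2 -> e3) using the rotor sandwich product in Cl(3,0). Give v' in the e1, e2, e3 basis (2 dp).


Rotor R = cos(75deg) - sin(75deg)*e23
Rotation angle theta = 2 * 75 = 150 degrees in the e23 plane (e2 -> e3).
The component perpendicular to the plane (e1) is invariant: v'_1 = v1 = -1.00
cos(150deg) = -0.8660, sin(150deg) = 0.5000
v'_2 = v2*cos(theta) - v3*sin(theta) = 1*(-0.8660) - 4*0.5000 = -2.87
v'_3 = v2*sin(theta) + v3*cos(theta) = 1*0.5000 + 4*(-0.8660) = -2.96
v' = -1.00*e1 - 2.87*e2 - 2.96*e3


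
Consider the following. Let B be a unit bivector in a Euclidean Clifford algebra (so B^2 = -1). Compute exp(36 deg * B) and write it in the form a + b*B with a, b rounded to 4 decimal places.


For a unit bivector B with B^2 = -1, the exponential series gives
e^(theta*B) = cos(theta) + sin(theta)*B (the GA analogue of Euler's formula).
theta = 36 degrees = 0.628319 rad
cos(36 deg) = 0.8090
sin(36 deg) = 0.5878
exp(theta*B) = 0.8090 + 0.5878*B


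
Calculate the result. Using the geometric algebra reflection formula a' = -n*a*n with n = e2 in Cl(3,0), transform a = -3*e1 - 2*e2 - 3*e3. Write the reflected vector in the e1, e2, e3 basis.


Reflection formula: a' = -n*a*n, with n = e2 (unit vector, n^2 = 1).
For reflection through hyperplane perp to e2:
The component along e2 flips sign, others stay.
a = (-3, -2, -3)
a' = (-3, 2, -3)
a' = -3*e1 + 2*e2 - 3*e3


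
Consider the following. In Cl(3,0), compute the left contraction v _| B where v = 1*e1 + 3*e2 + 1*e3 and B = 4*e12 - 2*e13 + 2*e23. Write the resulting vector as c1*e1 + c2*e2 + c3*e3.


Left contraction v _| B = <vB>_1 (grade-1 part of the geometric product vB).
Using e1_|e12 = e2, e2_|e12 = -e1, e1_|e13 = e3, e3_|e13 = -e1, e2_|e23 = e3, e3_|e23 = -e2:
e1 coeff: -v2*b12 - v3*b13 = -(3)*(4) - (1)*(-2) = -10
e2 coeff: v1*b12 - v3*b23 = (1)*(4) - (1)*(2) = 2
e3 coeff: v1*b13 + v2*b23 = (1)*(-2) + (3)*(2) = 4
v _| B = -10*e1 + 2*e2 + 4*e3


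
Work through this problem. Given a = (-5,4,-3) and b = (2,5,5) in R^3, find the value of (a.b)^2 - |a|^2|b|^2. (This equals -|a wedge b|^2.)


a . b = (-5)*2 + 4*5 + (-3)*5
= -10 + 20 + (-15) = -5
|a|^2 = (-5)^2 + 4^2 + (-3)^2 = 50
|b|^2 = 2^2 + 5^2 + 5^2 = 54
(a.b)^2 = (-5)^2 = 25
|a|^2 * |b|^2 = 50 * 54 = 2700
Result = 25 - 2700 = -2675


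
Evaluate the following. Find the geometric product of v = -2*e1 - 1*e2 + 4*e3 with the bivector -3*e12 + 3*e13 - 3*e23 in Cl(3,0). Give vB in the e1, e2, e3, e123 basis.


vB has grade-1 (vector) and grade-3 (trivector) parts: vB = (v _| B) + (v ^ B).
Vector part <vB>_1:
  e1: -v2*b12 - v3*b13 = -(-1)*(-3) - (4)*(3) = -15
  e2: v1*b12 - v3*b23 = (-2)*(-3) - (4)*(-3) = 18
  e3: v1*b13 + v2*b23 = (-2)*(3) + (-1)*(-3) = -3
Trivector part <vB>_3:
  e123: v1*b23 - v2*b13 + v3*b12 = (-2)*(-3) - (-1)*(3) + (4)*(-3) = -3
vB = -15*e1 + 18*e2 - 3*e3 - 3*e123


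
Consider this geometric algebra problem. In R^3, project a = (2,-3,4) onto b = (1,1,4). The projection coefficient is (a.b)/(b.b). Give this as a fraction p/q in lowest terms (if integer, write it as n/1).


Projection coefficient = (a . b) / (b . b)
a . b = 2*1 + (-3)*1 + 4*4
= 2 + (-3) + 16 = 15
b . b = 1^2 + 1^2 + 4^2
= 1 + 1 + 16 = 18
Coefficient = 15/18
In lowest terms: 5/6


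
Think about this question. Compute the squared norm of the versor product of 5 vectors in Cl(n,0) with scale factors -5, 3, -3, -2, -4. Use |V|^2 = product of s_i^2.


Each vector v_i has |v_i|^2 = s_i^2
Squared scales: (-5)^2 = 25, 3^2 = 9, (-3)^2 = 9, (-2)^2 = 4, (-4)^2 = 16
|V|^2 = 25 * 9 * 9 * 4 * 16
= 129600


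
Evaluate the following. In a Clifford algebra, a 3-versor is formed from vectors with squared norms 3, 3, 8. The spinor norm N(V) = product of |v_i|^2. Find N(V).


Spinor norm N(V) = |v1|^2 * |v2|^2 * ... * |v3|^2
= 3 * 3 * 8
Running product: 3, 9, 72
N(V) = 72


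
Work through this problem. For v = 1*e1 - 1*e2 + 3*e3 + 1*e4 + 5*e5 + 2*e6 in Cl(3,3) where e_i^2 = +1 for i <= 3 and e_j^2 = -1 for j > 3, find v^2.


v^2 = sum of c_i^2 * e_i^2
Positive signature terms (e_i^2 = +1): 1^2 + (-1)^2 + 3^2 = 11
Negative signature terms (e_j^2 = -1): 1^2 + 5^2 + 2^2 = 30
v^2 = 11 - 30 = -19


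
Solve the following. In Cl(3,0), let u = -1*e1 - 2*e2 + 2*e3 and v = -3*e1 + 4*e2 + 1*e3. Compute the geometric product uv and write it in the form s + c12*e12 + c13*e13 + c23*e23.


In Cl(3,0): e_i^2 = 1, e_ie_j = -e_je_i for i != j.
Scalar part = u . v = (-1)*(-3) + (-2)*4 + 2*1
= 3 + (-8) + 2 = -3
e12 coeff = (-1)*4 - (-2)*(-3) = -4 - 6 = -10
e13 coeff = (-1)*1 - 2*(-3) = -1 - (-6) = 5
e23 coeff = (-2)*1 - 2*4 = -2 - 8 = -10
uv = -3 - 10*e12 + 5*e13 - 10*e23


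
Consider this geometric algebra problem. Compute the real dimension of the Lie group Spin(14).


Spin(n) double-covers SO(n); both have Lie algebra so(n) of dimension n(n-1)/2.
n = 14
n(n-1) = 14 * 13 = 182
dim Spin(14) = 182/2 = 91


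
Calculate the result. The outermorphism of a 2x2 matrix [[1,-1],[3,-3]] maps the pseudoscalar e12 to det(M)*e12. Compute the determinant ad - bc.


The outermorphism of a linear map f sends e1^e2 to f(e1)^f(e2).
f(e1) = 1*e1 + 3*e2
f(e2) = -1*e1 - 3*e2
f(e1) ^ f(e2) = (1*e1 + 3*e2) ^ (-1*e1 - 3*e2)
= 1*(-3)*e12 + 3*(-1)*e21
= (-3 - (-3))*e12
= 0*e12
Coefficient = 0


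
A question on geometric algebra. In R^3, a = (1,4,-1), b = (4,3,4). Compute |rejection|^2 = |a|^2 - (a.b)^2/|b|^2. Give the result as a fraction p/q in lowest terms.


|a|^2 = 1^2 + 4^2 + (-1)^2 = 18
|b|^2 = 4^2 + 3^2 + 4^2 = 41
a . b = 1*4 + 4*3 + (-1)*4 = 12
(a.b)^2 = 12^2 = 144
|rej|^2 = 18 - 144/41
= (738 - 144)/41
= 594/41
In lowest terms: 594/41


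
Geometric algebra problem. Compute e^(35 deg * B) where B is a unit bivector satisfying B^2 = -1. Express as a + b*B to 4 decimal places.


For a unit bivector B with B^2 = -1, the exponential series gives
e^(theta*B) = cos(theta) + sin(theta)*B (the GA analogue of Euler's formula).
theta = 35 degrees = 0.610865 rad
cos(35 deg) = 0.8192
sin(35 deg) = 0.5736
exp(theta*B) = 0.8192 + 0.5736*B


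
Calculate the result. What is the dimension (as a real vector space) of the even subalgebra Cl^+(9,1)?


Even subalgebra dimension = 2^(n-1)
n = 9 + 1 = 10
2^(10 - 1) = 2^9 = 512
Verification: sum of C(10,k) for even k = 1 + 45 + 210 + 210 + 45 + 1 = 512
Result = 512


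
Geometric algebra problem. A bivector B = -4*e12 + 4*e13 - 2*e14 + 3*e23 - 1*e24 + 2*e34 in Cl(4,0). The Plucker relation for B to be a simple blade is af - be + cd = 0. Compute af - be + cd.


Plucker relation: af - be + cd
a*f = (-4)*2 = -8
b*e = 4*(-1) = -4
c*d = (-2)*3 = -6
af - be + cd = -8 - (-4) + (-6)
= -10


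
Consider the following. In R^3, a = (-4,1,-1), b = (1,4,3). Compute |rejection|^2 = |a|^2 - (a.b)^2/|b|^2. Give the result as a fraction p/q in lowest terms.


|a|^2 = (-4)^2 + 1^2 + (-1)^2 = 18
|b|^2 = 1^2 + 4^2 + 3^2 = 26
a . b = (-4)*1 + 1*4 + (-1)*3 = -3
(a.b)^2 = (-3)^2 = 9
|rej|^2 = 18 - 9/26
= (468 - 9)/26
= 459/26
In lowest terms: 459/26


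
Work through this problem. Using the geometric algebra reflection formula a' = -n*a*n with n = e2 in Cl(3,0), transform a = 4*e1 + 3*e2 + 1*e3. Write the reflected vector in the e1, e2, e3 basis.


Reflection formula: a' = -n*a*n, with n = e2 (unit vector, n^2 = 1).
For reflection through hyperplane perp to e2:
The component along e2 flips sign, others stay.
a = (4, 3, 1)
a' = (4, -3, 1)
a' = 4*e1 - 3*e2 + 1*e3


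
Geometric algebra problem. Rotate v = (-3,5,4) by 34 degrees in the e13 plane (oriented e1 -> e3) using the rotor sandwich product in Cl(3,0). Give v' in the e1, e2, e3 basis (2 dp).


Rotor R = cos(17deg) - sin(17deg)*e13
Rotation angle theta = 2 * 17 = 34 degrees in the e13 plane (e1 -> e3).
The component perpendicular to the plane (e2) is invariant: v'_2 = v2 = 5.00
cos(34deg) = 0.8290, sin(34deg) = 0.5592
v'_1 = v1*cos(theta) - v3*sin(theta) = -3*0.8290 - 4*0.5592 = -4.72
v'_3 = v1*sin(theta) + v3*cos(theta) = -3*0.5592 + 4*0.8290 = 1.64
v' = -4.72*e1 + 5.00*e2 + 1.64*e3


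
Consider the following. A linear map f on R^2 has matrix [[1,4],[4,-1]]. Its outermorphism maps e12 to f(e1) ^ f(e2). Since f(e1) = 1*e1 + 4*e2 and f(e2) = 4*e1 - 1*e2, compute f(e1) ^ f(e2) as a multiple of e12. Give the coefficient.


The outermorphism of a linear map f sends e1^e2 to f(e1)^f(e2).
f(e1) = 1*e1 + 4*e2
f(e2) = 4*e1 - 1*e2
f(e1) ^ f(e2) = (1*e1 + 4*e2) ^ (4*e1 - 1*e2)
= 1*(-1)*e12 + 4*4*e21
= (-1 - 16)*e12
= -17*e12
Coefficient = -17


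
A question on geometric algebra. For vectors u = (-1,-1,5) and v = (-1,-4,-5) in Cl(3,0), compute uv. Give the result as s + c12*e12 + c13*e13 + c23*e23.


In Cl(3,0): e_i^2 = 1, e_ie_j = -e_je_i for i != j.
Scalar part = u . v = (-1)*(-1) + (-1)*(-4) + 5*(-5)
= 1 + 4 + (-25) = -20
e12 coeff = (-1)*(-4) - (-1)*(-1) = 4 - 1 = 3
e13 coeff = (-1)*(-5) - 5*(-1) = 5 - (-5) = 10
e23 coeff = (-1)*(-5) - 5*(-4) = 5 - (-20) = 25
uv = -20 + 3*e12 + 10*e13 + 25*e23


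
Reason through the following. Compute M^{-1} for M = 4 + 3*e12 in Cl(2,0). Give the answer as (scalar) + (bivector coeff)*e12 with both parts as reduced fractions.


M = 4 + 3*e12, where e12^2 = -1.
Since M commutes with its reverse ~M = a - b*e12, M * ~M = a^2 - b^2*e12^2 = a^2 + b^2.
So M^{-1} = ~M / (a^2 + b^2) = (a - b*e12)/(a^2 + b^2).
a^2 + b^2 = 16 + 9 = 25
Scalar part = 4/25 = 4/25
Bivector coeff = -3/25 = -3/25
M^{-1} = 4/25 - 3/25*e12


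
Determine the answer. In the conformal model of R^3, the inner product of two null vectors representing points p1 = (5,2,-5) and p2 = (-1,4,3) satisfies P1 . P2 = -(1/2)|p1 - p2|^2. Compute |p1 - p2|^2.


p1 - p2 = (6, -2, -8)
|p1 - p2|^2 = 6^2 + (-2)^2 + (-8)^2
= 36 + 4 + 64
= 104


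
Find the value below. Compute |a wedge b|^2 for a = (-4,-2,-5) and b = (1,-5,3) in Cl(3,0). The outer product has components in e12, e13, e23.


a wedge b = (a1*b2 - a2*b1)*e12 + (a1*b3 - a3*b1)*e13 + (a2*b3 - a3*b2)*e23
e12 coeff: (-4)*(-5) - (-2)*1 = 20 - (-2) = 22
e13 coeff: (-4)*3 - (-5)*1 = -12 - (-5) = -7
e23 coeff: (-2)*3 - (-5)*(-5) = -6 - 25 = -31
|a wedge b|^2 = 22^2 + (-7)^2 + (-31)^2
= 484 + 49 + 961
= 1494


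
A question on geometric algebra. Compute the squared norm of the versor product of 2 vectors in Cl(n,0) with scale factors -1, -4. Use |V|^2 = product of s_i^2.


Each vector v_i has |v_i|^2 = s_i^2
Squared scales: (-1)^2 = 1, (-4)^2 = 16
|V|^2 = 1 * 16
= 16


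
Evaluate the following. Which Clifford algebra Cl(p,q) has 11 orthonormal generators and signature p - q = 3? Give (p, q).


We need p + q = 11 and p - q = 3.
Adding: 2p = 11 + 3 = 14, so p = 7.
Then q = 11 - 7 = 4.
(p, q) = (7, 4)


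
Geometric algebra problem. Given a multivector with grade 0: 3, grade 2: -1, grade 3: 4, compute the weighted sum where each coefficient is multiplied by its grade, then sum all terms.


Grade-weighted sum = sum of grade_k * coefficient_k
0*3 = 0
2*(-1) = -2
3*4 = 12
Total = 0 + (-2) + 12 = 10


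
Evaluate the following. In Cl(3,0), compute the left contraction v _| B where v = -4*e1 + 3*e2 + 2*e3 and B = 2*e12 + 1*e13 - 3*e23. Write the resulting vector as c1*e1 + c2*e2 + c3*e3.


Left contraction v _| B = <vB>_1 (grade-1 part of the geometric product vB).
Using e1_|e12 = e2, e2_|e12 = -e1, e1_|e13 = e3, e3_|e13 = -e1, e2_|e23 = e3, e3_|e23 = -e2:
e1 coeff: -v2*b12 - v3*b13 = -(3)*(2) - (2)*(1) = -8
e2 coeff: v1*b12 - v3*b23 = (-4)*(2) - (2)*(-3) = -2
e3 coeff: v1*b13 + v2*b23 = (-4)*(1) + (3)*(-3) = -13
v _| B = -8*e1 - 2*e2 - 13*e3


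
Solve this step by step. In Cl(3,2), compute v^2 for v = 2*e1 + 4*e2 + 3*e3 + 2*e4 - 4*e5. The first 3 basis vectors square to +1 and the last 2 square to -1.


v^2 = sum of c_i^2 * e_i^2
Positive signature terms (e_i^2 = +1): 2^2 + 4^2 + 3^2 = 29
Negative signature terms (e_j^2 = -1): 2^2 + (-4)^2 = 20
v^2 = 29 - 20 = 9


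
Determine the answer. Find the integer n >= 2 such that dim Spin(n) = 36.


dim Spin(n) = dim so(n) = n(n-1)/2.
Solve n(n-1)/2 = 36, i.e. n^2 - n - 72 = 0.
Discriminant = 1 + 8*36 = 289
n = (1 + sqrt(289))/2 = (1 + 17)/2 = 9


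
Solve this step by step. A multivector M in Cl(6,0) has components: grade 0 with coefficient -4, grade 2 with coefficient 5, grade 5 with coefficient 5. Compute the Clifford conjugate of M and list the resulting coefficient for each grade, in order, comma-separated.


Clifford conjugate sign for grade k: (-1)^(k(k+1)/2)
Grade 0: (-1)^(0*1/2) = (-1)^0 = 1, coeff -4 -> -4
Grade 2: (-1)^(2*3/2) = (-1)^3 = -1, coeff 5 -> -5
Grade 5: (-1)^(5*6/2) = (-1)^15 = -1, coeff 5 -> -5
Conjugated coefficients: -4, -5, -5


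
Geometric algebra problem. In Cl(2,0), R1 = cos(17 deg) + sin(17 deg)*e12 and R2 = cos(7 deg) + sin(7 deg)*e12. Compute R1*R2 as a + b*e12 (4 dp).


Same-plane rotors commute and their half-angles add:
R1*R2 = cos(a1 + a2) + sin(a1 + a2)*e12.
a1 + a2 = 17 + 7 = 24 deg
cos(24 deg) = 0.9135
sin(24 deg) = 0.4067
R1*R2 = 0.9135 + 0.4067*e12


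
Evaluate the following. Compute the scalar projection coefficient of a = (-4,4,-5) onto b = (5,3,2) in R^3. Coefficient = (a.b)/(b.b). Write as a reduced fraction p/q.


Projection coefficient = (a . b) / (b . b)
a . b = (-4)*5 + 4*3 + (-5)*2
= -20 + 12 + (-10) = -18
b . b = 5^2 + 3^2 + 2^2
= 25 + 9 + 4 = 38
Coefficient = -18/38
In lowest terms: -9/19


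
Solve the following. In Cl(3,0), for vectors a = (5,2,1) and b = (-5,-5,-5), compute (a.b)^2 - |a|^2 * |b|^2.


a . b = 5*(-5) + 2*(-5) + 1*(-5)
= -25 + (-10) + (-5) = -40
|a|^2 = 5^2 + 2^2 + 1^2 = 30
|b|^2 = (-5)^2 + (-5)^2 + (-5)^2 = 75
(a.b)^2 = (-40)^2 = 1600
|a|^2 * |b|^2 = 30 * 75 = 2250
Result = 1600 - 2250 = -650


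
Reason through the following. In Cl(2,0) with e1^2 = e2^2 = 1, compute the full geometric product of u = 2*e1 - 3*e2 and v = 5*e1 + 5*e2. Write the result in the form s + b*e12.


Expand: (2*e1 - 3*e2)(5*e1 + 5*e2)
= 2*5*e1e1 + 2*5*e1e2 + (-3)*5*e2e1 + (-3)*5*e2e2
Using e1^2 = e2^2 = 1, e2e1 = -e1e2:
Scalar part s = 2*5 + (-3)*5 = 10 + (-15) = -5
Bivector part b = 2*5 - (-3)*5 = 10 - (-15) = 25
uv = -5 + 25*e12


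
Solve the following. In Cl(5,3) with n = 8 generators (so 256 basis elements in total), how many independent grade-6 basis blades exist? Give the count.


Number of grade-k basis blades in Cl(p,q) with n = p + q is C(n, k).
n = 5 + 3 = 8
C(8, 6) = 8! / (6! * 2!)
= 40320 / (720 * 2)
= 28


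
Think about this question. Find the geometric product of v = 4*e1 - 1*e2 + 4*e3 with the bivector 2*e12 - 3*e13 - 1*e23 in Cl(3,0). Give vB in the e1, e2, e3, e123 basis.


vB has grade-1 (vector) and grade-3 (trivector) parts: vB = (v _| B) + (v ^ B).
Vector part <vB>_1:
  e1: -v2*b12 - v3*b13 = -(-1)*(2) - (4)*(-3) = 14
  e2: v1*b12 - v3*b23 = (4)*(2) - (4)*(-1) = 12
  e3: v1*b13 + v2*b23 = (4)*(-3) + (-1)*(-1) = -11
Trivector part <vB>_3:
  e123: v1*b23 - v2*b13 + v3*b12 = (4)*(-1) - (-1)*(-3) + (4)*(2) = 1
vB = 14*e1 + 12*e2 - 11*e3 + 1*e123


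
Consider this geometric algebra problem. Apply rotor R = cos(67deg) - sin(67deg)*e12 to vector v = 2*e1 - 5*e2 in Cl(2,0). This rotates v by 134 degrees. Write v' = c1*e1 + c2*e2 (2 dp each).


Rotor R = cos(67deg) - sin(67deg)*e12
Rotation angle theta = 2 * 67 = 134 degrees
v' = R*v*~R rotates v by theta.
cos(134deg) = -0.6947, sin(134deg) = 0.7193
v'_1 = 2*cos(134deg) - (-5)*sin(134deg)
= 2*(-0.6947) - (-5)*0.7193
= 2.21
v'_2 = 2*sin(134deg) + (-5)*cos(134deg)
= 2*0.7193 + (-5)*(-0.6947)
= 4.91
v' = 2.21*e1 + 4.91*e2


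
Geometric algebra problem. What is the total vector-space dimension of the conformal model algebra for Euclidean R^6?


The conformal model of R^6 uses Cl(7,1): the 6 Euclidean generators plus two extra orthogonal generators e+ (e+^2 = +1) and e- (e-^2 = -1), from which the null vectors e0, einf are built.
Number of generators m = 6 + 2 = 8.
dim Cl(p,q) = 2^m = 2^8 = 256


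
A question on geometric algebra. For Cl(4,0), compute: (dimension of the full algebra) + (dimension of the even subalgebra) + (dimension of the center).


n = 4 + 0 = 4
Total dim = 2^4 = 16
Even subalgebra dim = 2^3 = 8
n is even, so center dim = 1
Sum = 16 + 8 + 1 = 25


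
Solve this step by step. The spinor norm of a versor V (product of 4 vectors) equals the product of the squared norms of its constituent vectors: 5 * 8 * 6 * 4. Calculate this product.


Spinor norm N(V) = |v1|^2 * |v2|^2 * ... * |v4|^2
= 5 * 8 * 6 * 4
Running product: 5, 40, 240, 960
N(V) = 960


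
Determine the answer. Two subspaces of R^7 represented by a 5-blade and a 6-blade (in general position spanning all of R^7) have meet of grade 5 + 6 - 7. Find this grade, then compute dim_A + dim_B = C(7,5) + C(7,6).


Meet grade = grade(A) + grade(B) - n
= 5 + 6 - 7 = 4
C(7,5) = 21
C(7,6) = 7
dim_A + dim_B = 21 + 7 = 28


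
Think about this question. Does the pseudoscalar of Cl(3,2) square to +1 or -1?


The pseudoscalar I = e1...e_n (product of all n generators) of Cl(p,q) satisfies I^2 = (-1)^(q + n(n-1)/2).
p = 3, q = 2, n = p + q = 5
n(n-1)/2 = 5 * 4 / 2 = 10
Exponent = q + n(n-1)/2 = 2 + 10 = 12
I^2 = (-1)^12 = +1


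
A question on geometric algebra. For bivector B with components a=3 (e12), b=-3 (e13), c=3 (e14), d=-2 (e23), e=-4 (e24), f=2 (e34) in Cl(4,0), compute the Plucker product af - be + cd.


Plucker relation: af - be + cd
a*f = 3*2 = 6
b*e = (-3)*(-4) = 12
c*d = 3*(-2) = -6
af - be + cd = 6 - 12 + (-6)
= -12


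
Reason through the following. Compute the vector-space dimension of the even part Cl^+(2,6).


Even subalgebra dimension = 2^(n-1)
n = 2 + 6 = 8
2^(8 - 1) = 2^7 = 128
Verification: sum of C(8,k) for even k = 1 + 28 + 70 + 28 + 1 = 128
Result = 128


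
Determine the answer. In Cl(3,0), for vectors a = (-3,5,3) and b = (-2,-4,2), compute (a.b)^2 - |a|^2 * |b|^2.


a . b = (-3)*(-2) + 5*(-4) + 3*2
= 6 + (-20) + 6 = -8
|a|^2 = (-3)^2 + 5^2 + 3^2 = 43
|b|^2 = (-2)^2 + (-4)^2 + 2^2 = 24
(a.b)^2 = (-8)^2 = 64
|a|^2 * |b|^2 = 43 * 24 = 1032
Result = 64 - 1032 = -968


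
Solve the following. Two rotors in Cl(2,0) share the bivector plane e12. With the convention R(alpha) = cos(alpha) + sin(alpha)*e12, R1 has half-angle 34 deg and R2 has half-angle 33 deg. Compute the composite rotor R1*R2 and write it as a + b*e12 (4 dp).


Same-plane rotors commute and their half-angles add:
R1*R2 = cos(a1 + a2) + sin(a1 + a2)*e12.
a1 + a2 = 34 + 33 = 67 deg
cos(67 deg) = 0.3907
sin(67 deg) = 0.9205
R1*R2 = 0.3907 + 0.9205*e12


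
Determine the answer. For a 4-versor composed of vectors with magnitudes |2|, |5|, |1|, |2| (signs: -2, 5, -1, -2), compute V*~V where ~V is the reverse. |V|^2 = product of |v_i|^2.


Each vector v_i has |v_i|^2 = s_i^2
Squared scales: (-2)^2 = 4, 5^2 = 25, (-1)^2 = 1, (-2)^2 = 4
|V|^2 = 4 * 25 * 1 * 4
= 400


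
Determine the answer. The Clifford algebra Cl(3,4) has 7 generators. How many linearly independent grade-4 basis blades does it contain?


Number of grade-k basis blades in Cl(p,q) with n = p + q is C(n, k).
n = 3 + 4 = 7
C(7, 4) = 7! / (4! * 3!)
= 5040 / (24 * 6)
= 35


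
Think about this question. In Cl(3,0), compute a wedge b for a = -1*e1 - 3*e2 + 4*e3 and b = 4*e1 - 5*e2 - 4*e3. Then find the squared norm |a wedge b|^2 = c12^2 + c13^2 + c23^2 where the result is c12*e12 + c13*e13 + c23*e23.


a wedge b = (a1*b2 - a2*b1)*e12 + (a1*b3 - a3*b1)*e13 + (a2*b3 - a3*b2)*e23
e12 coeff: (-1)*(-5) - (-3)*4 = 5 - (-12) = 17
e13 coeff: (-1)*(-4) - 4*4 = 4 - 16 = -12
e23 coeff: (-3)*(-4) - 4*(-5) = 12 - (-20) = 32
|a wedge b|^2 = 17^2 + (-12)^2 + 32^2
= 289 + 144 + 1024
= 1457


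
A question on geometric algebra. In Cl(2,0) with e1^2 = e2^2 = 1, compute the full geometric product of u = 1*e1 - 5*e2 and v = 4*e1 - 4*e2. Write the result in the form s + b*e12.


Expand: (1*e1 - 5*e2)(4*e1 - 4*e2)
= 1*4*e1e1 + 1*(-4)*e1e2 + (-5)*4*e2e1 + (-5)*(-4)*e2e2
Using e1^2 = e2^2 = 1, e2e1 = -e1e2:
Scalar part s = 1*4 + (-5)*(-4) = 4 + 20 = 24
Bivector part b = 1*(-4) - (-5)*4 = -4 - (-20) = 16
uv = 24 + 16*e12


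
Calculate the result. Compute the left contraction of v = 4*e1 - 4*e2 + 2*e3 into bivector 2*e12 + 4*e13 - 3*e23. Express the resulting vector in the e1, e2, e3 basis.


Left contraction v _| B = <vB>_1 (grade-1 part of the geometric product vB).
Using e1_|e12 = e2, e2_|e12 = -e1, e1_|e13 = e3, e3_|e13 = -e1, e2_|e23 = e3, e3_|e23 = -e2:
e1 coeff: -v2*b12 - v3*b13 = -(-4)*(2) - (2)*(4) = 0
e2 coeff: v1*b12 - v3*b23 = (4)*(2) - (2)*(-3) = 14
e3 coeff: v1*b13 + v2*b23 = (4)*(4) + (-4)*(-3) = 28
v _| B = 0*e1 + 14*e2 + 28*e3


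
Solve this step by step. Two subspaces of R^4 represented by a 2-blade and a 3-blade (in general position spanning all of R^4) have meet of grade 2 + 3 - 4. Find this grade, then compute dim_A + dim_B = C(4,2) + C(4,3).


Meet grade = grade(A) + grade(B) - n
= 2 + 3 - 4 = 1
C(4,2) = 6
C(4,3) = 4
dim_A + dim_B = 6 + 4 = 10


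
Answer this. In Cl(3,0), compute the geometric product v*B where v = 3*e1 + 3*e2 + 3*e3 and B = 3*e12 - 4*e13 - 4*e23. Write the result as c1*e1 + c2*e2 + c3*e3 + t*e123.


vB has grade-1 (vector) and grade-3 (trivector) parts: vB = (v _| B) + (v ^ B).
Vector part <vB>_1:
  e1: -v2*b12 - v3*b13 = -(3)*(3) - (3)*(-4) = 3
  e2: v1*b12 - v3*b23 = (3)*(3) - (3)*(-4) = 21
  e3: v1*b13 + v2*b23 = (3)*(-4) + (3)*(-4) = -24
Trivector part <vB>_3:
  e123: v1*b23 - v2*b13 + v3*b12 = (3)*(-4) - (3)*(-4) + (3)*(3) = 9
vB = 3*e1 + 21*e2 - 24*e3 + 9*e123


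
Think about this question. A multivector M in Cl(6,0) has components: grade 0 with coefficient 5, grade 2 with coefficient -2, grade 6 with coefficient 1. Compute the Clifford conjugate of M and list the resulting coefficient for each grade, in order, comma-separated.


Clifford conjugate sign for grade k: (-1)^(k(k+1)/2)
Grade 0: (-1)^(0*1/2) = (-1)^0 = 1, coeff 5 -> 5
Grade 2: (-1)^(2*3/2) = (-1)^3 = -1, coeff -2 -> 2
Grade 6: (-1)^(6*7/2) = (-1)^21 = -1, coeff 1 -> -1
Conjugated coefficients: 5, 2, -1


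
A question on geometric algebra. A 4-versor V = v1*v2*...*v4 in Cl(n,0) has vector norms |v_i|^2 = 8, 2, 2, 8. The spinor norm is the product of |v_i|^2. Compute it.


Spinor norm N(V) = |v1|^2 * |v2|^2 * ... * |v4|^2
= 8 * 2 * 2 * 8
Running product: 8, 16, 32, 256
N(V) = 256


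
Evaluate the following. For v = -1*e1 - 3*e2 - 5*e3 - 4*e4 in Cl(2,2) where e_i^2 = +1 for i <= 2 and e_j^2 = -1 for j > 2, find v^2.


v^2 = sum of c_i^2 * e_i^2
Positive signature terms (e_i^2 = +1): (-1)^2 + (-3)^2 = 10
Negative signature terms (e_j^2 = -1): (-5)^2 + (-4)^2 = 41
v^2 = 10 - 41 = -31


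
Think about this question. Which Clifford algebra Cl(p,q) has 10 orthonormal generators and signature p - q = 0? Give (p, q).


We need p + q = 10 and p - q = 0.
Adding: 2p = 10 + 0 = 10, so p = 5.
Then q = 10 - 5 = 5.
(p, q) = (5, 5)


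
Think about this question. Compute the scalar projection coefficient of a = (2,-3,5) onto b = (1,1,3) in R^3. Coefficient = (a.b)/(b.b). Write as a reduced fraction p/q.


Projection coefficient = (a . b) / (b . b)
a . b = 2*1 + (-3)*1 + 5*3
= 2 + (-3) + 15 = 14
b . b = 1^2 + 1^2 + 3^2
= 1 + 1 + 9 = 11
Coefficient = 14/11
In lowest terms: 14/11


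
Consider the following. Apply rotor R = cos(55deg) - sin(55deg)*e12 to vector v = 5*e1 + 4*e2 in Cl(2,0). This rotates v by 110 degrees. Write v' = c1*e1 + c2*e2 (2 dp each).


Rotor R = cos(55deg) - sin(55deg)*e12
Rotation angle theta = 2 * 55 = 110 degrees
v' = R*v*~R rotates v by theta.
cos(110deg) = -0.3420, sin(110deg) = 0.9397
v'_1 = 5*cos(110deg) - 4*sin(110deg)
= 5*(-0.3420) - 4*0.9397
= -5.47
v'_2 = 5*sin(110deg) + 4*cos(110deg)
= 5*0.9397 + 4*(-0.3420)
= 3.33
v' = -5.47*e1 + 3.33*e2


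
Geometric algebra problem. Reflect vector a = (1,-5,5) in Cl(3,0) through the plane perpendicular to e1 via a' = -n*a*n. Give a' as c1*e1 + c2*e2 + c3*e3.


Reflection formula: a' = -n*a*n, with n = e1 (unit vector, n^2 = 1).
For reflection through hyperplane perp to e1:
The component along e1 flips sign, others stay.
a = (1, -5, 5)
a' = (-1, -5, 5)
a' = -1*e1 - 5*e2 + 5*e3


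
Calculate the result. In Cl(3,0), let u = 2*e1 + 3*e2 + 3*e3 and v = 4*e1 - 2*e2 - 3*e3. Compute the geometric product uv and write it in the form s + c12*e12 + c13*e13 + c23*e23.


In Cl(3,0): e_i^2 = 1, e_ie_j = -e_je_i for i != j.
Scalar part = u . v = 2*4 + 3*(-2) + 3*(-3)
= 8 + (-6) + (-9) = -7
e12 coeff = 2*(-2) - 3*4 = -4 - 12 = -16
e13 coeff = 2*(-3) - 3*4 = -6 - 12 = -18
e23 coeff = 3*(-3) - 3*(-2) = -9 - (-6) = -3
uv = -7 - 16*e12 - 18*e13 - 3*e23


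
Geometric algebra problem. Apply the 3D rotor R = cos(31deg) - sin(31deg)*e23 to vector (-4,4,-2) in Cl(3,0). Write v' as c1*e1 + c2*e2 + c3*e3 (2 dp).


Rotor R = cos(31deg) - sin(31deg)*e23
Rotation angle theta = 2 * 31 = 62 degrees in the e23 plane (e2 -> e3).
The component perpendicular to the plane (e1) is invariant: v'_1 = v1 = -4.00
cos(62deg) = 0.4695, sin(62deg) = 0.8829
v'_2 = v2*cos(theta) - v3*sin(theta) = 4*0.4695 - (-2)*0.8829 = 3.64
v'_3 = v2*sin(theta) + v3*cos(theta) = 4*0.8829 + (-2)*0.4695 = 2.59
v' = -4.00*e1 + 3.64*e2 + 2.59*e3


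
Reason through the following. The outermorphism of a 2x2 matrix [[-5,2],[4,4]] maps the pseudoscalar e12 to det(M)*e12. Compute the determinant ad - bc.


The outermorphism of a linear map f sends e1^e2 to f(e1)^f(e2).
f(e1) = -5*e1 + 4*e2
f(e2) = 2*e1 + 4*e2
f(e1) ^ f(e2) = (-5*e1 + 4*e2) ^ (2*e1 + 4*e2)
= (-5)*4*e12 + 4*2*e21
= (-20 - 8)*e12
= -28*e12
Coefficient = -28


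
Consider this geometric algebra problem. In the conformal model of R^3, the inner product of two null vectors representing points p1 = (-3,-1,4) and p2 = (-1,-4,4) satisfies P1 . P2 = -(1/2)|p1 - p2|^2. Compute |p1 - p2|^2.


p1 - p2 = (-2, 3, 0)
|p1 - p2|^2 = (-2)^2 + 3^2 + 0^2
= 4 + 9 + 0
= 13


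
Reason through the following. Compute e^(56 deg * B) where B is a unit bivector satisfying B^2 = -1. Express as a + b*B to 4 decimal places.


For a unit bivector B with B^2 = -1, the exponential series gives
e^(theta*B) = cos(theta) + sin(theta)*B (the GA analogue of Euler's formula).
theta = 56 degrees = 0.977384 rad
cos(56 deg) = 0.5592
sin(56 deg) = 0.8290
exp(theta*B) = 0.5592 + 0.8290*B


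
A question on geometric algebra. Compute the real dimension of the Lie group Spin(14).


Spin(n) double-covers SO(n); both have Lie algebra so(n) of dimension n(n-1)/2.
n = 14
n(n-1) = 14 * 13 = 182
dim Spin(14) = 182/2 = 91


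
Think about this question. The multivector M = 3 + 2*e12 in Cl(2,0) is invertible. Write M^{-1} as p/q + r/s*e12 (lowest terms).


M = 3 + 2*e12, where e12^2 = -1.
Since M commutes with its reverse ~M = a - b*e12, M * ~M = a^2 - b^2*e12^2 = a^2 + b^2.
So M^{-1} = ~M / (a^2 + b^2) = (a - b*e12)/(a^2 + b^2).
a^2 + b^2 = 9 + 4 = 13
Scalar part = 3/13 = 3/13
Bivector coeff = -2/13 = -2/13
M^{-1} = 3/13 - 2/13*e12


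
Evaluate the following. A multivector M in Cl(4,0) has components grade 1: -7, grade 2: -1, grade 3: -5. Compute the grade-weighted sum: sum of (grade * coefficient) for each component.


Grade-weighted sum = sum of grade_k * coefficient_k
1*(-7) = -7
2*(-1) = -2
3*(-5) = -15
Total = -7 + (-2) + (-15) = -24


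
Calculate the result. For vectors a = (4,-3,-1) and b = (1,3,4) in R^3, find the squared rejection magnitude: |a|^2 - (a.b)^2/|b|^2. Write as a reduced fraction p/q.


|a|^2 = 4^2 + (-3)^2 + (-1)^2 = 26
|b|^2 = 1^2 + 3^2 + 4^2 = 26
a . b = 4*1 + (-3)*3 + (-1)*4 = -9
(a.b)^2 = (-9)^2 = 81
|rej|^2 = 26 - 81/26
= (676 - 81)/26
= 595/26
In lowest terms: 595/26


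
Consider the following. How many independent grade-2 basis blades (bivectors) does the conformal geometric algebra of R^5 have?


The conformal model of R^5 uses Cl(6,1) with m = 5 + 2 = 7 generators.
Number of grade-2 blades = C(m, 2) = C(7, 2)
= 7*6/2 = 21


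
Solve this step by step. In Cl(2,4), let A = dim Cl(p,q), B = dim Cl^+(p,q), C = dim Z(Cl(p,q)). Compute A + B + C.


n = 2 + 4 = 6
Total dim = 2^6 = 64
Even subalgebra dim = 2^5 = 32
n is even, so center dim = 1
Sum = 64 + 32 + 1 = 97


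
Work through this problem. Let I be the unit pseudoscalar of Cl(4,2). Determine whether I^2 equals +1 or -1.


The pseudoscalar I = e1...e_n (product of all n generators) of Cl(p,q) satisfies I^2 = (-1)^(q + n(n-1)/2).
p = 4, q = 2, n = p + q = 6
n(n-1)/2 = 6 * 5 / 2 = 15
Exponent = q + n(n-1)/2 = 2 + 15 = 17
I^2 = (-1)^17 = -1


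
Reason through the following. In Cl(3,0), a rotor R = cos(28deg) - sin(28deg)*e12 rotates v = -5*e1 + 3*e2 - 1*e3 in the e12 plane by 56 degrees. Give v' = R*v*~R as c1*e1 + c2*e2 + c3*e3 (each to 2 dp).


Rotor R = cos(28deg) - sin(28deg)*e12
Rotation angle theta = 2 * 28 = 56 degrees in the e12 plane (e1 -> e2).
The component perpendicular to the plane (e3) is invariant: v'_3 = v3 = -1.00
cos(56deg) = 0.5592, sin(56deg) = 0.8290
v'_1 = v1*cos(theta) - v2*sin(theta) = -5*0.5592 - 3*0.8290 = -5.28
v'_2 = v1*sin(theta) + v2*cos(theta) = -5*0.8290 + 3*0.5592 = -2.47
v' = -5.28*e1 - 2.47*e2 - 1.00*e3


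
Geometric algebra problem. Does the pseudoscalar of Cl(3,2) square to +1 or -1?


The pseudoscalar I = e1...e_n (product of all n generators) of Cl(p,q) satisfies I^2 = (-1)^(q + n(n-1)/2).
p = 3, q = 2, n = p + q = 5
n(n-1)/2 = 5 * 4 / 2 = 10
Exponent = q + n(n-1)/2 = 2 + 10 = 12
I^2 = (-1)^12 = +1


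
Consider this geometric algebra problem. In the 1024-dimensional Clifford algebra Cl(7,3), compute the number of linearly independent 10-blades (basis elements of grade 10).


Number of grade-k basis blades in Cl(p,q) with n = p + q is C(n, k).
n = 7 + 3 = 10
C(10, 10) = 10! / (10! * 0!)
= 3628800 / (3628800 * 1)
= 1


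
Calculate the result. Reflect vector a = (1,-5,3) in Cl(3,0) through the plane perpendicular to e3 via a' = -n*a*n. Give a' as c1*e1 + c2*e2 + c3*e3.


Reflection formula: a' = -n*a*n, with n = e3 (unit vector, n^2 = 1).
For reflection through hyperplane perp to e3:
The component along e3 flips sign, others stay.
a = (1, -5, 3)
a' = (1, -5, -3)
a' = 1*e1 - 5*e2 - 3*e3


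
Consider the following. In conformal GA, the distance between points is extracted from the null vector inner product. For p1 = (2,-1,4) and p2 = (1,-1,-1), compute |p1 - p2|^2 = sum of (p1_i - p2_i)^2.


p1 - p2 = (1, 0, 5)
|p1 - p2|^2 = 1^2 + 0^2 + 5^2
= 1 + 0 + 25
= 26


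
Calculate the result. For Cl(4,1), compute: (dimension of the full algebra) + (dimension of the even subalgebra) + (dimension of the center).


n = 4 + 1 = 5
Total dim = 2^5 = 32
Even subalgebra dim = 2^4 = 16
n is odd, so center dim = 2
Sum = 32 + 16 + 2 = 50
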